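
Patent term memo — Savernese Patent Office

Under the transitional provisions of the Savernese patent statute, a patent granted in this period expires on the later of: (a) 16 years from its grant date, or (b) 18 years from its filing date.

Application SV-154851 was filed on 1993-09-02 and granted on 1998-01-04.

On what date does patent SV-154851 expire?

2014-01-04

(a) grant + 16 years → 4 January 2014.
(b) filing + 18 years → 2 September 2011.
Later of the two: 4 January 2014.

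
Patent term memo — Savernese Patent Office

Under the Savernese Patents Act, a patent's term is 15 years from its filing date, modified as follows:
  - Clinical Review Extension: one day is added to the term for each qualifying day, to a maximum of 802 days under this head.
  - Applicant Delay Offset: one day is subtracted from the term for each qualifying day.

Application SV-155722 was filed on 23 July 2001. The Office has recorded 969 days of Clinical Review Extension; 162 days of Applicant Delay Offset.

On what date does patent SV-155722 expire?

2018-04-24

Base term: filing date + 15 years → 23 July 2016.
Clinical Review Extension: 969 days claimed exceeds the 802-day cap, so +802 days → 3 October 2018.
Applicant Delay Offset: −162 days → 24 April 2018.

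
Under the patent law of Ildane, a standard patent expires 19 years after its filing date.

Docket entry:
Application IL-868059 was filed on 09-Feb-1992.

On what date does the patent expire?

Filing date + 19 years → 9 February 2011.

2011-02-09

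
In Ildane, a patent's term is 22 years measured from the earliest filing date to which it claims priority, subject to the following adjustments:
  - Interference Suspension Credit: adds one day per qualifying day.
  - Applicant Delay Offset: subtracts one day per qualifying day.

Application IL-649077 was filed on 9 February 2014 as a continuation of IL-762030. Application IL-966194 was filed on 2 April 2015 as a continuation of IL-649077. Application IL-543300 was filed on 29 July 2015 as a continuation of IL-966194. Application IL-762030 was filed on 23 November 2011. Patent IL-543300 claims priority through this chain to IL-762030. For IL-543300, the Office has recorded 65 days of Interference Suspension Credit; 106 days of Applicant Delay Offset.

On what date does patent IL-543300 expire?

Earliest priority filing: 23 November 2011.
Base term: 23 November 2011 + 22 years → 23 November 2033.
Interference Suspension Credit: +65 days → 27 January 2034.
Applicant Delay Offset: −106 days → 13 October 2033.

2033-10-13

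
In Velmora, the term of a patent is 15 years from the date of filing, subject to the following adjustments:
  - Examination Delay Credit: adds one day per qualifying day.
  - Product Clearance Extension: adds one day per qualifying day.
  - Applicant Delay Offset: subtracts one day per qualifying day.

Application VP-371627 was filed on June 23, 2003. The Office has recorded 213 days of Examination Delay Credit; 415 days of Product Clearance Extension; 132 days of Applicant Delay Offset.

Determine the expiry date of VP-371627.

2019-11-01

Base term: filing date + 15 years → 23 June 2018.
Examination Delay Credit: +213 days → 22 January 2019.
Product Clearance Extension: +415 days → 12 March 2020.
Applicant Delay Offset: −132 days → 1 November 2019.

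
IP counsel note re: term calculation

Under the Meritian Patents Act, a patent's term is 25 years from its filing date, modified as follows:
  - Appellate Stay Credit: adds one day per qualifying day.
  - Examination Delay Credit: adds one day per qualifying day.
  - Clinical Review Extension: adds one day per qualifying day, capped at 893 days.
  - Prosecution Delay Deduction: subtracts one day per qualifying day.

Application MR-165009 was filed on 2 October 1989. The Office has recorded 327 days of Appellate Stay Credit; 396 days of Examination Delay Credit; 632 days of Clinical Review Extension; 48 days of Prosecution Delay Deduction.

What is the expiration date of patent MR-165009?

Base term: filing date + 25 years → 2 October 2014.
Appellate Stay Credit: +327 days → 25 August 2015.
Examination Delay Credit: +396 days → 24 September 2016.
Clinical Review Extension: 632 days (within the 893-day cap) → +632 days → 18 June 2018.
Prosecution Delay Deduction: −48 days → 1 May 2018.

May 1, 2018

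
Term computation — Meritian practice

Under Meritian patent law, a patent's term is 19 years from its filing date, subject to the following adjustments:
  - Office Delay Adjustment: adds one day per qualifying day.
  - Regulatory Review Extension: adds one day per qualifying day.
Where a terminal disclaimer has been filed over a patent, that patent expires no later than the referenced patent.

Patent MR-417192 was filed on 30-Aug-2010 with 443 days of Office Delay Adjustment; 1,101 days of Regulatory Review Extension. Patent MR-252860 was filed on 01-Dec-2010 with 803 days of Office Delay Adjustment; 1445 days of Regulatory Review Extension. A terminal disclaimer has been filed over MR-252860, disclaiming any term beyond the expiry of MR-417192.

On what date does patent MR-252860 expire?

2033-11-21

Natural term of MR-252860:
  Base: filing + 19 years → 1 December 2029.
  Office Delay Adjustment: +803 days → 12 February 2032.
  Regulatory Review Extension: +1445 days → 27 January 2036.
Expiry of referenced patent MR-417192:
  Base: filing + 19 years → 30 August 2029.
  Office Delay Adjustment: +443 days → 16 November 2030.
  Regulatory Review Extension: +1101 days → 21 November 2033.
Terminal disclaimer: MR-252860 expires on the earlier of 27 January 2036 and 21 November 2033.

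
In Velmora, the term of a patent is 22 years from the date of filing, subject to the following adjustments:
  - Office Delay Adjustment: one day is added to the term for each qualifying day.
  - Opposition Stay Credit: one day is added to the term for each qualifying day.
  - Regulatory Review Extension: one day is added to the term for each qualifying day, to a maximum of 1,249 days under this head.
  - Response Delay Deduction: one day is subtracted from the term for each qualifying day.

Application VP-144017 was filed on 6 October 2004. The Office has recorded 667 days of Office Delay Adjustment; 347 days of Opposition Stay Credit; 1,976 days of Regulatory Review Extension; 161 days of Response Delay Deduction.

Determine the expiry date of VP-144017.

Base term: filing date + 22 years → 6 October 2026.
Office Delay Adjustment: +667 days → 3 August 2028.
Opposition Stay Credit: +347 days → 16 July 2029.
Regulatory Review Extension: 1976 days claimed exceeds the 1249-day cap, so +1249 days → 16 December 2032.
Response Delay Deduction: −161 days → 8 July 2032.

July 8, 2032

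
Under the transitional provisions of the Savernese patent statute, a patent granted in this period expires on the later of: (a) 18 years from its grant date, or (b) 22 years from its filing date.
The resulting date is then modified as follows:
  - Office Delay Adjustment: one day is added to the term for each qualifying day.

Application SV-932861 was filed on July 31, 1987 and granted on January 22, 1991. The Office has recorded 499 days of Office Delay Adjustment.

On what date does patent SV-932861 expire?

(a) grant + 18 years → 22 January 2009.
(b) filing + 22 years → 31 July 2009.
Later of the two: 31 July 2009.
Office Delay Adjustment: +499 days → 12 December 2010.

December 12, 2010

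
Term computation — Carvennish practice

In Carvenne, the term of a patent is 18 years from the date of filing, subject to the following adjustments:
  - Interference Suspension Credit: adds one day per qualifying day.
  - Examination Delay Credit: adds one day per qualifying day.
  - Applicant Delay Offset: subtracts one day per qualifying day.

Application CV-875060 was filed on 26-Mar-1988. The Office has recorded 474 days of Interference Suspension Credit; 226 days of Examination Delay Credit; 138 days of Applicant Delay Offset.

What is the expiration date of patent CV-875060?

Base term: filing date + 18 years → 26 March 2006.
Interference Suspension Credit: +474 days → 13 July 2007.
Examination Delay Credit: +226 days → 24 February 2008.
Applicant Delay Offset: −138 days → 9 October 2007.

October 9, 2007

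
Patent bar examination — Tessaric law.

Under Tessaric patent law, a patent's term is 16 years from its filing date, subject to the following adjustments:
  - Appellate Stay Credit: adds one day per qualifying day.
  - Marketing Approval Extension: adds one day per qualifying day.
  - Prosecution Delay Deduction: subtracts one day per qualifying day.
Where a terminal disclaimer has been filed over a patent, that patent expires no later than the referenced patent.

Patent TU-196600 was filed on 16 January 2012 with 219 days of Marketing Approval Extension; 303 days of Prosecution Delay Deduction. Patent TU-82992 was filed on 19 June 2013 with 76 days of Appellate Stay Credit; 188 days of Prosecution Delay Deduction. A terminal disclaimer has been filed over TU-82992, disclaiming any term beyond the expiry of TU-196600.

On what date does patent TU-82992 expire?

2027-10-24

Natural term of TU-82992:
  Base: filing + 16 years → 19 June 2029.
  Appellate Stay Credit: +76 days → 3 September 2029.
  Prosecution Delay Deduction: −188 days → 27 February 2029.
Expiry of referenced patent TU-196600:
  Base: filing + 16 years → 16 January 2028.
  Marketing Approval Extension: +219 days → 22 August 2028.
  Prosecution Delay Deduction: −303 days → 24 October 2027.
Terminal disclaimer: TU-82992 expires on the earlier of 27 February 2029 and 24 October 2027.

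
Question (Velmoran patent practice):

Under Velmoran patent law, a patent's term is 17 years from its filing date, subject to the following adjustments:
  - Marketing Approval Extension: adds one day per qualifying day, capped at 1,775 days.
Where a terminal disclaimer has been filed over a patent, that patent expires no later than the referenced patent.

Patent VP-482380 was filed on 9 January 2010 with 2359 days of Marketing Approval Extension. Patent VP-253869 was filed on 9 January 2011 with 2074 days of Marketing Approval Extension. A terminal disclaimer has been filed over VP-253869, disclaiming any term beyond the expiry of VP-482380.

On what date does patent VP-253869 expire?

2031-11-19

Natural term of VP-253869:
  Base: filing + 17 years → 9 January 2028.
  Marketing Approval Extension: 2074 days claimed exceeds the 1775-day cap, so +1775 days → 18 November 2032.
Expiry of referenced patent VP-482380:
  Base: filing + 17 years → 9 January 2027.
  Marketing Approval Extension: 2359 days claimed exceeds the 1775-day cap, so +1775 days → 19 November 2031.
Terminal disclaimer: VP-253869 expires on the earlier of 18 November 2032 and 19 November 2031.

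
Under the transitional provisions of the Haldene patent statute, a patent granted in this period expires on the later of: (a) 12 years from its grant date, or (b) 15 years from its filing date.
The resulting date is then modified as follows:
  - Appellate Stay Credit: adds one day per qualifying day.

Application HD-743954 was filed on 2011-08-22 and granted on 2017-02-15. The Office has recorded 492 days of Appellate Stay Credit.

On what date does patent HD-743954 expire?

(a) grant + 12 years → 15 February 2029.
(b) filing + 15 years → 22 August 2026.
Later of the two: 15 February 2029.
Appellate Stay Credit: +492 days → 22 June 2030.

June 22, 2030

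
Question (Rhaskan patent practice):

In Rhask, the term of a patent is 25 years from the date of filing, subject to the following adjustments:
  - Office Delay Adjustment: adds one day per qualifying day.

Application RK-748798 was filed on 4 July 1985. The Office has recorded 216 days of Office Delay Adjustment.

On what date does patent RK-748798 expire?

Base term: filing date + 25 years → 4 July 2010.
Office Delay Adjustment: +216 days → 5 February 2011.

2011-02-05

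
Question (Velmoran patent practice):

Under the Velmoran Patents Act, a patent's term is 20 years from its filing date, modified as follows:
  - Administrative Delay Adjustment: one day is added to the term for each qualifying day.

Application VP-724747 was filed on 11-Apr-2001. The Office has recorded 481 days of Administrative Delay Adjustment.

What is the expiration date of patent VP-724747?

August 5, 2022

Base term: filing date + 20 years → 11 April 2021.
Administrative Delay Adjustment: +481 days → 5 August 2022.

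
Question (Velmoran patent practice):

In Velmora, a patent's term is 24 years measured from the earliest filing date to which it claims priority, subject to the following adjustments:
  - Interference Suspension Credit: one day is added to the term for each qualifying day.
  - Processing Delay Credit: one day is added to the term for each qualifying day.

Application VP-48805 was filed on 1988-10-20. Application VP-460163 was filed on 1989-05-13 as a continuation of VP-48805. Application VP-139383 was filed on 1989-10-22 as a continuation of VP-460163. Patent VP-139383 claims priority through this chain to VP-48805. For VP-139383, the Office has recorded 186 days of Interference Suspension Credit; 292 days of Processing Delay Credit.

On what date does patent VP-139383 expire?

Earliest priority filing: 20 October 1988.
Base term: 20 October 1988 + 24 years → 20 October 2012.
Interference Suspension Credit: +186 days → 24 April 2013.
Processing Delay Credit: +292 days → 10 February 2014.

February 10, 2014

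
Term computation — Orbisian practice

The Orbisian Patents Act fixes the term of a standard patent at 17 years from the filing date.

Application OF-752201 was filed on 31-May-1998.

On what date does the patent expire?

Filing date + 17 years → 31 May 2015.

May 31, 2015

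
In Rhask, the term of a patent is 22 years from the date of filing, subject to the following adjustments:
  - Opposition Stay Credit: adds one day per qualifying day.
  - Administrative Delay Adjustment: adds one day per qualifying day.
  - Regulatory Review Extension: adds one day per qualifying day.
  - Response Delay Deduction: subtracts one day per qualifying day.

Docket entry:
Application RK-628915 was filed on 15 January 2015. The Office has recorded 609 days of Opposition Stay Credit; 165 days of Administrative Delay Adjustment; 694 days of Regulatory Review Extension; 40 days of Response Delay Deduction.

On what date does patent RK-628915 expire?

Base term: filing date + 22 years → 15 January 2037.
Opposition Stay Credit: +609 days → 16 September 2038.
Administrative Delay Adjustment: +165 days → 28 February 2039.
Regulatory Review Extension: +694 days → 22 January 2041.
Response Delay Deduction: −40 days → 13 December 2040.

December 13, 2040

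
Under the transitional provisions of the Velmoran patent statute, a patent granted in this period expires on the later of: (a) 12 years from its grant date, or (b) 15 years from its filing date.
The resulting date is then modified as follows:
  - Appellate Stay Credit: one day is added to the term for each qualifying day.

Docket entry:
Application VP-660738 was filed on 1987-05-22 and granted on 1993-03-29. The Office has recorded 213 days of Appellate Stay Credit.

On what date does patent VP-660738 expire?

(a) grant + 12 years → 29 March 2005.
(b) filing + 15 years → 22 May 2002.
Later of the two: 29 March 2005.
Appellate Stay Credit: +213 days → 28 October 2005.

2005-10-28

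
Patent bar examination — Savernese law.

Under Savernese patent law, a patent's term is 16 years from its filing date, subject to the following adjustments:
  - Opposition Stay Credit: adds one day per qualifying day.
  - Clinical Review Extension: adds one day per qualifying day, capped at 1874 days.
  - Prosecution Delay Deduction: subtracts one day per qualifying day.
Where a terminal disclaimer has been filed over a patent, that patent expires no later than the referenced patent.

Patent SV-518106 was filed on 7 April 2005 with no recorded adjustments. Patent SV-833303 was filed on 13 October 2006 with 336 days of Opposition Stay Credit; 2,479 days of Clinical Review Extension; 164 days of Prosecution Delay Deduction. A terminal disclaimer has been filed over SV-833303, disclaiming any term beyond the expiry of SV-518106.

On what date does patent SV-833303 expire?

Natural term of SV-833303:
  Base: filing + 16 years → 13 October 2022.
  Opposition Stay Credit: +336 days → 14 September 2023.
  Clinical Review Extension: 2479 days claimed exceeds the 1874-day cap, so +1874 days → 31 October 2028.
  Prosecution Delay Deduction: −164 days → 20 May 2028.
Expiry of referenced patent SV-518106:
  Base: filing + 16 years → 7 April 2021.
Terminal disclaimer: SV-833303 expires on the earlier of 20 May 2028 and 7 April 2021.

2021-04-07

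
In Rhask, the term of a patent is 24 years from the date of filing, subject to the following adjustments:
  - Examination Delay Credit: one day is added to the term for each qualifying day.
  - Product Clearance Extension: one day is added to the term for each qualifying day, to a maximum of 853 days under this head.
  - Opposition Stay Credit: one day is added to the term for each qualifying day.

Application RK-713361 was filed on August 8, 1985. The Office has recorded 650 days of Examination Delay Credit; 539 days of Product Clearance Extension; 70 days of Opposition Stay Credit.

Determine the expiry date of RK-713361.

Base term: filing date + 24 years → 8 August 2009.
Examination Delay Credit: +650 days → 20 May 2011.
Product Clearance Extension: 539 days (within the 853-day cap) → +539 days → 9 November 2012.
Opposition Stay Credit: +70 days → 18 January 2013.

January 18, 2013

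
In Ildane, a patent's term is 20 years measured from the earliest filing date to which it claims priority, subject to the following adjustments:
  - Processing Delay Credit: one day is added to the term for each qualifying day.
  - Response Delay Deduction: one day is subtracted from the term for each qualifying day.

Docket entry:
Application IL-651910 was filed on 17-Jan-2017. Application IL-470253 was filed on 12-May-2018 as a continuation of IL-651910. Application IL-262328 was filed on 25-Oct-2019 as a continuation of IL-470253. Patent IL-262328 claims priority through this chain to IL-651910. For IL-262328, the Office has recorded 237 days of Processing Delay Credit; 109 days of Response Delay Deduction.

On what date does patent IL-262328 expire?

May 25, 2037

Earliest priority filing: 17 January 2017.
Base term: 17 January 2017 + 20 years → 17 January 2037.
Processing Delay Credit: +237 days → 11 September 2037.
Response Delay Deduction: −109 days → 25 May 2037.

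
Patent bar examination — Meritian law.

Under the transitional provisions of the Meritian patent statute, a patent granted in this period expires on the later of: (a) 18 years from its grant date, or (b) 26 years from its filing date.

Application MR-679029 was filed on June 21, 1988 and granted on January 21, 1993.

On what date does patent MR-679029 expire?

(a) grant + 18 years → 21 January 2011.
(b) filing + 26 years → 21 June 2014.
Later of the two: 21 June 2014.

2014-06-21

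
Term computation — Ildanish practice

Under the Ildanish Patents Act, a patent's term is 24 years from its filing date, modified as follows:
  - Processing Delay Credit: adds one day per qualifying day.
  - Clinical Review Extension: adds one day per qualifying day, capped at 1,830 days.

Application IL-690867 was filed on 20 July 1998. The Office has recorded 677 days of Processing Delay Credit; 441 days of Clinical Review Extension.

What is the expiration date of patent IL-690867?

August 11, 2025

Base term: filing date + 24 years → 20 July 2022.
Processing Delay Credit: +677 days → 27 May 2024.
Clinical Review Extension: 441 days (within the 1830-day cap) → +441 days → 11 August 2025.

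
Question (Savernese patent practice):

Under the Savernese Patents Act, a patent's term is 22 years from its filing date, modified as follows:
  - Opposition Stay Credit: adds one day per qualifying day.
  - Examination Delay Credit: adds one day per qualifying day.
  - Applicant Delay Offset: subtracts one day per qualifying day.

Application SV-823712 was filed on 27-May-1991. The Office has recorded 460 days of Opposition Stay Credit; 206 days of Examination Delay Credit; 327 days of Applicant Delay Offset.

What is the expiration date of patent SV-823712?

Base term: filing date + 22 years → 27 May 2013.
Opposition Stay Credit: +460 days → 30 August 2014.
Examination Delay Credit: +206 days → 24 March 2015.
Applicant Delay Offset: −327 days → 1 May 2014.

May 1, 2014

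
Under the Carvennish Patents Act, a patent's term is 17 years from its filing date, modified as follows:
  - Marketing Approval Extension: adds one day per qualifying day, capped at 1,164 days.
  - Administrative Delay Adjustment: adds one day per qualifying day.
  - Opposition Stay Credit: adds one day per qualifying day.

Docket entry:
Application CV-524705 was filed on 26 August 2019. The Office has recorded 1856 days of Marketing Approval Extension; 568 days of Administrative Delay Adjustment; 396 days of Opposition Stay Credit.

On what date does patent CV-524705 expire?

Base term: filing date + 17 years → 26 August 2036.
Marketing Approval Extension: 1856 days claimed exceeds the 1164-day cap, so +1164 days → 3 November 2039.
Administrative Delay Adjustment: +568 days → 24 May 2041.
Opposition Stay Credit: +396 days → 24 June 2042.

2042-06-24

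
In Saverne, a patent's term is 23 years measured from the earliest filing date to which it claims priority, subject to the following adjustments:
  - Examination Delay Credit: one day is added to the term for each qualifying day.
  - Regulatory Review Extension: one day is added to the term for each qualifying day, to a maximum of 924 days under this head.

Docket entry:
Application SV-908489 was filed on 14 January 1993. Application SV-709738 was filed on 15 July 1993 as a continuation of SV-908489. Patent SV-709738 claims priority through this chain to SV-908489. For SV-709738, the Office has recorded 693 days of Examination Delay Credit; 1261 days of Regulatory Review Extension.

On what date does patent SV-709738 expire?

June 18, 2020

Earliest priority filing: 14 January 1993.
Base term: 14 January 1993 + 23 years → 14 January 2016.
Examination Delay Credit: +693 days → 7 December 2017.
Regulatory Review Extension: 1261 days claimed exceeds the 924-day cap, so +924 days → 18 June 2020.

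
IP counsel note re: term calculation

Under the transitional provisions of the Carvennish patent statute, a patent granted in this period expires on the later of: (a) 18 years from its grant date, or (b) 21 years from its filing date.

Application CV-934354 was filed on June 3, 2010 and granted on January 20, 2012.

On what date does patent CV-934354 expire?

(a) grant + 18 years → 20 January 2030.
(b) filing + 21 years → 3 June 2031.
Later of the two: 3 June 2031.

2031-06-03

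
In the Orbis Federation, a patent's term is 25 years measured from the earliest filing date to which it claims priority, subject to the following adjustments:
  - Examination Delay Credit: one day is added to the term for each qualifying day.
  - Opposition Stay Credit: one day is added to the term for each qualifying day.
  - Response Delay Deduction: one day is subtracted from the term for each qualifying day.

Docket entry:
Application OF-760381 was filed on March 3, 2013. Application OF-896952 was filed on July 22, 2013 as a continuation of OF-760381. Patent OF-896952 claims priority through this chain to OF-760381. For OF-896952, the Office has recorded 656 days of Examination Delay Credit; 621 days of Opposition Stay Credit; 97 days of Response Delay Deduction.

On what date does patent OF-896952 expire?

May 26, 2041

Earliest priority filing: 3 March 2013.
Base term: 3 March 2013 + 25 years → 3 March 2038.
Examination Delay Credit: +656 days → 19 December 2039.
Opposition Stay Credit: +621 days → 31 August 2041.
Response Delay Deduction: −97 days → 26 May 2041.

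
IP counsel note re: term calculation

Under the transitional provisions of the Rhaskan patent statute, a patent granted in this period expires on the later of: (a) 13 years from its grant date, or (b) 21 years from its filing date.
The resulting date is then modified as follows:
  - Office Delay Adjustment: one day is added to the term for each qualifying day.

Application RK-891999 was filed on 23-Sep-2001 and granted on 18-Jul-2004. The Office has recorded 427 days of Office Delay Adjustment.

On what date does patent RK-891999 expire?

(a) grant + 13 years → 18 July 2017.
(b) filing + 21 years → 23 September 2022.
Later of the two: 23 September 2022.
Office Delay Adjustment: +427 days → 24 November 2023.

November 24, 2023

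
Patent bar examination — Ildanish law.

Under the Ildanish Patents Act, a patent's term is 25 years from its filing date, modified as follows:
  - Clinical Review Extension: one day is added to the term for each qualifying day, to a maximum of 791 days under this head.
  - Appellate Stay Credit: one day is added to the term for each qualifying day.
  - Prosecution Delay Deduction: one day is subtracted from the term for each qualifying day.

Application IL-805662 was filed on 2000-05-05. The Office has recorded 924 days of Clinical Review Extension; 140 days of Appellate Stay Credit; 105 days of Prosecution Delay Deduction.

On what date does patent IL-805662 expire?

Base term: filing date + 25 years → 5 May 2025.
Clinical Review Extension: 924 days claimed exceeds the 791-day cap, so +791 days → 5 July 2027.
Appellate Stay Credit: +140 days → 22 November 2027.
Prosecution Delay Deduction: −105 days → 9 August 2027.

2027-08-09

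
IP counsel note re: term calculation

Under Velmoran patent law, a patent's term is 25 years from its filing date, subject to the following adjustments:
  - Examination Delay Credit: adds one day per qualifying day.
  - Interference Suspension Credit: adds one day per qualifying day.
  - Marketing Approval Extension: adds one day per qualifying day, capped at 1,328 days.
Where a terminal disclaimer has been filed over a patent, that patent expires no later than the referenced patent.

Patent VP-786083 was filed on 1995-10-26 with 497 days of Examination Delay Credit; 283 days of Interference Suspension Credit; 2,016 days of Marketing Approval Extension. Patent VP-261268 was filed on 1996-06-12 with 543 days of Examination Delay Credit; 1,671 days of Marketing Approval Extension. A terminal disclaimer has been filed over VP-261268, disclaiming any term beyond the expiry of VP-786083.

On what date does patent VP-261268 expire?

Natural term of VP-261268:
  Base: filing + 25 years → 12 June 2021.
  Examination Delay Credit: +543 days → 7 December 2022.
  Marketing Approval Extension: 1671 days claimed exceeds the 1328-day cap, so +1328 days → 27 July 2026.
Expiry of referenced patent VP-786083:
  Base: filing + 25 years → 26 October 2020.
  Examination Delay Credit: +497 days → 7 March 2022.
  Interference Suspension Credit: +283 days → 15 December 2022.
  Marketing Approval Extension: 2016 days claimed exceeds the 1328-day cap, so +1328 days → 4 August 2026.
Terminal disclaimer: VP-261268 expires on the earlier of 27 July 2026 and 4 August 2026.

2026-07-27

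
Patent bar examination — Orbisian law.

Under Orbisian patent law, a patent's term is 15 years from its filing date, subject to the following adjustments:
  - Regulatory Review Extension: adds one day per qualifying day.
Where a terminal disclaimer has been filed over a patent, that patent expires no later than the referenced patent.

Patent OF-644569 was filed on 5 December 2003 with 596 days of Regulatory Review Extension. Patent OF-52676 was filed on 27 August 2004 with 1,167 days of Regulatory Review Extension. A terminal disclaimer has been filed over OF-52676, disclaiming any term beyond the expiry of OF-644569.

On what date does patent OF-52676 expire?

Natural term of OF-52676:
  Base: filing + 15 years → 27 August 2019.
  Regulatory Review Extension: +1167 days → 6 November 2022.
Expiry of referenced patent OF-644569:
  Base: filing + 15 years → 5 December 2018.
  Regulatory Review Extension: +596 days → 23 July 2020.
Terminal disclaimer: OF-52676 expires on the earlier of 6 November 2022 and 23 July 2020.

July 23, 2020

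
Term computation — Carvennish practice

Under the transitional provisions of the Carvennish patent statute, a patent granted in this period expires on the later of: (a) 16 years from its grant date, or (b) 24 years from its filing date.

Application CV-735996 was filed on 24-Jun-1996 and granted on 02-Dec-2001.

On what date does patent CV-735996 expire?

(a) grant + 16 years → 2 December 2017.
(b) filing + 24 years → 24 June 2020.
Later of the two: 24 June 2020.

June 24, 2020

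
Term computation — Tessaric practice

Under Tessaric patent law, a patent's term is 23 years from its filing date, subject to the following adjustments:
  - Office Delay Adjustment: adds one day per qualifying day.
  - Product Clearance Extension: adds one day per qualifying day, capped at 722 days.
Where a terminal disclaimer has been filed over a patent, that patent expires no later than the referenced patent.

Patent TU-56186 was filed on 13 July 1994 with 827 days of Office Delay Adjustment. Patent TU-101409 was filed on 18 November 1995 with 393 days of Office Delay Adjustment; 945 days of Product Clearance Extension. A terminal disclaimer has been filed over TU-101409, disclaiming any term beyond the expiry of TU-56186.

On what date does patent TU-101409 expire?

2019-10-18

Natural term of TU-101409:
  Base: filing + 23 years → 18 November 2018.
  Office Delay Adjustment: +393 days → 16 December 2019.
  Product Clearance Extension: 945 days claimed exceeds the 722-day cap, so +722 days → 7 December 2021.
Expiry of referenced patent TU-56186:
  Base: filing + 23 years → 13 July 2017.
  Office Delay Adjustment: +827 days → 18 October 2019.
Terminal disclaimer: TU-101409 expires on the earlier of 7 December 2021 and 18 October 2019.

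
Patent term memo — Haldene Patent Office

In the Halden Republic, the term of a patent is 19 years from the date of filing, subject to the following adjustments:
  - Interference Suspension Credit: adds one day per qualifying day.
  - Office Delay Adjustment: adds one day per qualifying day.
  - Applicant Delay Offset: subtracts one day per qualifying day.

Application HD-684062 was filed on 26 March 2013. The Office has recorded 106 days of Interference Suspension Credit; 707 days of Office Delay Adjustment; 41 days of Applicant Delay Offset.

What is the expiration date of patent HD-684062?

May 7, 2034

Base term: filing date + 19 years → 26 March 2032.
Interference Suspension Credit: +106 days → 10 July 2032.
Office Delay Adjustment: +707 days → 17 June 2034.
Applicant Delay Offset: −41 days → 7 May 2034.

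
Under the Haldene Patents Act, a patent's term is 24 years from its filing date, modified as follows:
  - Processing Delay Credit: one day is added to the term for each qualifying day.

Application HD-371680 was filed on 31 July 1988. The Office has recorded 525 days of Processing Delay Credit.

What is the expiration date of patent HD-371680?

2014-01-07

Base term: filing date + 24 years → 31 July 2012.
Processing Delay Credit: +525 days → 7 January 2014.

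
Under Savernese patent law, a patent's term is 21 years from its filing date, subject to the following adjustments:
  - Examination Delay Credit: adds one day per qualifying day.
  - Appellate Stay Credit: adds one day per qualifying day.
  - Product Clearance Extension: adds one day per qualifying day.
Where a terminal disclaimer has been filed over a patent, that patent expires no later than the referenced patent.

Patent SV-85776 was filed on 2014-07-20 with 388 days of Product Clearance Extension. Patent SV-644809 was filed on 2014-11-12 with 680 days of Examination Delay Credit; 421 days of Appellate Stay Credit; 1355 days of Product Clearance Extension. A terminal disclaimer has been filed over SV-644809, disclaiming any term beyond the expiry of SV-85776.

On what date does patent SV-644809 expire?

Natural term of SV-644809:
  Base: filing + 21 years → 12 November 2035.
  Examination Delay Credit: +680 days → 22 September 2037.
  Appellate Stay Credit: +421 days → 17 November 2038.
  Product Clearance Extension: +1355 days → 3 August 2042.
Expiry of referenced patent SV-85776:
  Base: filing + 21 years → 20 July 2035.
  Product Clearance Extension: +388 days → 11 August 2036.
Terminal disclaimer: SV-644809 expires on the earlier of 3 August 2042 and 11 August 2036.

2036-08-11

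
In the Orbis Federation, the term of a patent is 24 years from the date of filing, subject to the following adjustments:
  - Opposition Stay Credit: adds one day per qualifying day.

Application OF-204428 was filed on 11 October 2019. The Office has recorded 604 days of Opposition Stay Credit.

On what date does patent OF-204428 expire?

Base term: filing date + 24 years → 11 October 2043.
Opposition Stay Credit: +604 days → 6 June 2045.

June 6, 2045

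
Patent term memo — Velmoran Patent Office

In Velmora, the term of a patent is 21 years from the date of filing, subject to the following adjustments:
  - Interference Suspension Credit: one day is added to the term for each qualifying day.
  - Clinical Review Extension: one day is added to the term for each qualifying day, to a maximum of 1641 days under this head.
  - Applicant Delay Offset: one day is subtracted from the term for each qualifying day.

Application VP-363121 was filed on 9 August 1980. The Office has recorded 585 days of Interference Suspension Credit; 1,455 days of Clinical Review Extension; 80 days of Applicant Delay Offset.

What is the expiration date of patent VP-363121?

2006-12-21

Base term: filing date + 21 years → 9 August 2001.
Interference Suspension Credit: +585 days → 17 March 2003.
Clinical Review Extension: 1455 days (within the 1641-day cap) → +1455 days → 11 March 2007.
Applicant Delay Offset: −80 days → 21 December 2006.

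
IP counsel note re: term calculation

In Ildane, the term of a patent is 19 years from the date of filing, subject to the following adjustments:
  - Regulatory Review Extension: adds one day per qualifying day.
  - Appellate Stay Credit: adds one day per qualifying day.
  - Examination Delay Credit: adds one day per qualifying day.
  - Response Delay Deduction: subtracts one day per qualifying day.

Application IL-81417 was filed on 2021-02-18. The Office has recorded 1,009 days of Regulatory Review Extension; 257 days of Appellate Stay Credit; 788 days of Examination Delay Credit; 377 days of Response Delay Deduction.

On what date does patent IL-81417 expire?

September 21, 2044

Base term: filing date + 19 years → 18 February 2040.
Regulatory Review Extension: +1009 days → 23 November 2042.
Appellate Stay Credit: +257 days → 7 August 2043.
Examination Delay Credit: +788 days → 3 October 2045.
Response Delay Deduction: −377 days → 21 September 2044.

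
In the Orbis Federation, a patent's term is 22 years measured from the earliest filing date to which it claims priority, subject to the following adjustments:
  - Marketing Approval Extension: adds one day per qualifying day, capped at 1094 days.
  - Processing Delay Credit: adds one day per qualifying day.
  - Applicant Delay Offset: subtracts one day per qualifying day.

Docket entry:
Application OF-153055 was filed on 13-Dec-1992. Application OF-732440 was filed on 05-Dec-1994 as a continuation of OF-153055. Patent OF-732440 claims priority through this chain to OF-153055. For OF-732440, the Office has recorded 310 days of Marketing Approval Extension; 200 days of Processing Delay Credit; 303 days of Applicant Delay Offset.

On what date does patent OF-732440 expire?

2015-07-08

Earliest priority filing: 13 December 1992.
Base term: 13 December 1992 + 22 years → 13 December 2014.
Marketing Approval Extension: 310 days (within the 1094-day cap) → +310 days → 19 October 2015.
Processing Delay Credit: +200 days → 6 May 2016.
Applicant Delay Offset: −303 days → 8 July 2015.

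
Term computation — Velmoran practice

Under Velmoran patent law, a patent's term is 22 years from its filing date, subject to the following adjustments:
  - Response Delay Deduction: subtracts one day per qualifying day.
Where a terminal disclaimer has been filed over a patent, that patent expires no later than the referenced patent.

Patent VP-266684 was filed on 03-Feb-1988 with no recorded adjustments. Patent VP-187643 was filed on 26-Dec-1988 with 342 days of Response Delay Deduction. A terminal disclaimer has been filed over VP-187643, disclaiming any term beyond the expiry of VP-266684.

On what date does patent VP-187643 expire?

January 18, 2010

Natural term of VP-187643:
  Base: filing + 22 years → 26 December 2010.
  Response Delay Deduction: −342 days → 18 January 2010.
Expiry of referenced patent VP-266684:
  Base: filing + 22 years → 3 February 2010.
Terminal disclaimer: VP-187643 expires on the earlier of 18 January 2010 and 3 February 2010.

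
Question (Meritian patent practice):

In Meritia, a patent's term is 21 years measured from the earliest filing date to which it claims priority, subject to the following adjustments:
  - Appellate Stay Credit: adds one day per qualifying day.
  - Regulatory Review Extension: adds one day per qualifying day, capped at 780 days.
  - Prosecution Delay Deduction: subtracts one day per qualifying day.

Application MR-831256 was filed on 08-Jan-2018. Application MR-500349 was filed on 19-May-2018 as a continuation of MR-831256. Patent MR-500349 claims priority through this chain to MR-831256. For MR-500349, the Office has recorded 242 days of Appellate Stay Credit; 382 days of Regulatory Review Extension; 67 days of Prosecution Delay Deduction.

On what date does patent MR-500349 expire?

2040-07-18

Earliest priority filing: 8 January 2018.
Base term: 8 January 2018 + 21 years → 8 January 2039.
Appellate Stay Credit: +242 days → 7 September 2039.
Regulatory Review Extension: 382 days (within the 780-day cap) → +382 days → 23 September 2040.
Prosecution Delay Deduction: −67 days → 18 July 2040.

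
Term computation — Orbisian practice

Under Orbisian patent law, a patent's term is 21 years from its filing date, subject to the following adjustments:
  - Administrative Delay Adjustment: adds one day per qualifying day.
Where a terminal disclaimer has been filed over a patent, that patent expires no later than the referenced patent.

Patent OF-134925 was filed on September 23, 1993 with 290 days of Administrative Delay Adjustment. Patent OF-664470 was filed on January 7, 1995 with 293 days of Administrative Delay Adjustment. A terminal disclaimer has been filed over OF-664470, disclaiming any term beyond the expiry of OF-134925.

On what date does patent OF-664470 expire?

July 10, 2015

Natural term of OF-664470:
  Base: filing + 21 years → 7 January 2016.
  Administrative Delay Adjustment: +293 days → 26 October 2016.
Expiry of referenced patent OF-134925:
  Base: filing + 21 years → 23 September 2014.
  Administrative Delay Adjustment: +290 days → 10 July 2015.
Terminal disclaimer: OF-664470 expires on the earlier of 26 October 2016 and 10 July 2015.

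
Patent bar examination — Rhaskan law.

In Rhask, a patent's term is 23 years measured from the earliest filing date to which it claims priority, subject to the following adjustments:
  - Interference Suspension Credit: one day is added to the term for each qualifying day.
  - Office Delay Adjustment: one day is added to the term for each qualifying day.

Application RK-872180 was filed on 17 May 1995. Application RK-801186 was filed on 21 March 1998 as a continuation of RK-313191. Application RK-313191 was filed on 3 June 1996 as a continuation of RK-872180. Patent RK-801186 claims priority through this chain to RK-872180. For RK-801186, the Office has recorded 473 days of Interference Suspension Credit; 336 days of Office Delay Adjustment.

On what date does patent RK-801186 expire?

Earliest priority filing: 17 May 1995.
Base term: 17 May 1995 + 23 years → 17 May 2018.
Interference Suspension Credit: +473 days → 2 September 2019.
Office Delay Adjustment: +336 days → 3 August 2020.

2020-08-03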